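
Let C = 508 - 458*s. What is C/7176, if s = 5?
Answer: -297/1196 ≈ -0.24833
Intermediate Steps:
C = -1782 (C = 508 - 458*5 = 508 - 2290 = -1782)
C/7176 = -1782/7176 = -1782*1/7176 = -297/1196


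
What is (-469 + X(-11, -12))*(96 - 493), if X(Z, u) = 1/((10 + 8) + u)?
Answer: 1116761/6 ≈ 1.8613e+5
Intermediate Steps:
X(Z, u) = 1/(18 + u)
(-469 + X(-11, -12))*(96 - 493) = (-469 + 1/(18 - 12))*(96 - 493) = (-469 + 1/6)*(-397) = (-469 + ⅙)*(-397) = -2813/6*(-397) = 1116761/6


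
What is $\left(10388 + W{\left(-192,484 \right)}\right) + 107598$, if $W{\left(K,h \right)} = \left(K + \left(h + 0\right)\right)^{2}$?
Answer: $203250$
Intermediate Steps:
$W{\left(K,h \right)} = \left(K + h\right)^{2}$
$\left(10388 + W{\left(-192,484 \right)}\right) + 107598 = \left(10388 + \left(-192 + 484\right)^{2}\right) + 107598 = \left(10388 + 292^{2}\right) + 107598 = \left(10388 + 85264\right) + 107598 = 95652 + 107598 = 203250$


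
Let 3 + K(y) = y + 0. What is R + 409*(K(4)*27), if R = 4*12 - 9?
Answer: 11082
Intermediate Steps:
K(y) = -3 + y (K(y) = -3 + (y + 0) = -3 + y)
R = 39 (R = 48 - 9 = 39)
R + 409*(K(4)*27) = 39 + 409*((-3 + 4)*27) = 39 + 409*(1*27) = 39 + 409*27 = 39 + 11043 = 11082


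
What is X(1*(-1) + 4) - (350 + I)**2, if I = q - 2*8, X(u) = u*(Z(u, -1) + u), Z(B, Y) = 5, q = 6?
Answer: -115576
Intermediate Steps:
X(u) = u*(5 + u)
I = -10 (I = 6 - 2*8 = 6 - 16 = -10)
X(1*(-1) + 4) - (350 + I)**2 = (1*(-1) + 4)*(5 + (1*(-1) + 4)) - (350 - 10)**2 = (-1 + 4)*(5 + (-1 + 4)) - 1*340**2 = 3*(5 + 3) - 1*115600 = 3*8 - 115600 = 24 - 115600 = -115576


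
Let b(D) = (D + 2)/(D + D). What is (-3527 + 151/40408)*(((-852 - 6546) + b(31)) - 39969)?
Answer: 418538143741665/2505296 ≈ 1.6706e+8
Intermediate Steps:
b(D) = (2 + D)/(2*D) (b(D) = (2 + D)/((2*D)) = (2 + D)*(1/(2*D)) = (2 + D)/(2*D))
(-3527 + 151/40408)*(((-852 - 6546) + b(31)) - 39969) = (-3527 + 151/40408)*(((-852 - 6546) + (1/2)*(2 + 31)/31) - 39969) = (-3527 + 151*(1/40408))*((-7398 + (1/2)*(1/31)*33) - 39969) = (-3527 + 151/40408)*((-7398 + 33/62) - 39969) = -142518865*(-458643/62 - 39969)/40408 = -142518865/40408*(-2936721/62) = 418538143741665/2505296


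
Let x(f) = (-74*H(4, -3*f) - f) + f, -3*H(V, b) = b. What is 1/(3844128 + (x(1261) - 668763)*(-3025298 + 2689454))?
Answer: 1/255942832116 ≈ 3.9071e-12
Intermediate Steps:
H(V, b) = -b/3
x(f) = -74*f (x(f) = (-(-74)*(-3*f)/3 - f) + f = (-74*f - f) + f = -75*f + f = -74*f)
1/(3844128 + (x(1261) - 668763)*(-3025298 + 2689454)) = 1/(3844128 + (-74*1261 - 668763)*(-3025298 + 2689454)) = 1/(3844128 + (-93314 - 668763)*(-335844)) = 1/(3844128 - 762077*(-335844)) = 1/(3844128 + 255938987988) = 1/255942832116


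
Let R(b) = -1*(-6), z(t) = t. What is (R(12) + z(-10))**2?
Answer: 16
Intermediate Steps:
R(b) = 6
(R(12) + z(-10))**2 = (6 - 10)**2 = (-4)**2 = 16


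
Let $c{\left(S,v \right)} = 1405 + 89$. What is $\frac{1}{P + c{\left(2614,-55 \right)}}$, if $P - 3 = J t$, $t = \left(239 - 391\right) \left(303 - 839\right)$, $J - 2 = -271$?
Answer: $- \frac{1}{21914471} \approx -4.5632 \cdot 10^{-8}$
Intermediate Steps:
$J = -269$ ($J = 2 - 271 = -269$)
$t = 81472$ ($t = \left(-152\right) \left(-536\right) = 81472$)
$c{\left(S,v \right)} = 1494$
$P = -21915965$ ($P = 3 - 21915968 = -21915965$)
$\frac{1}{P + c{\left(2614,-55 \right)}} = \frac{1}{-21915965 + 1494} = \frac{1}{-21914471} = - \frac{1}{21914471}$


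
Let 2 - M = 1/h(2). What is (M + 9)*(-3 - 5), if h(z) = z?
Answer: -84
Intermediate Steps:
M = 3/2 (M = 2 - 1/2 = 3/2 ≈ 1.5000)
(M + 9)*(-3 - 5) = (3/2 + 9)*(-3 - 5) = (21/2)*(-8) = -84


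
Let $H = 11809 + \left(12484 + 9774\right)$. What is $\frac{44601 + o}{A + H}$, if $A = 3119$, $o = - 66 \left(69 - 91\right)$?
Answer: $\frac{46053}{37186} \approx 1.2384$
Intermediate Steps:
$o = 1452$ ($o = \left(-66\right) \left(-22\right) = 1452$)
$H = 34067$ ($H = 11809 + 22258 = 34067$)
$\frac{44601 + o}{A + H} = \frac{44601 + 1452}{3119 + 34067} = \frac{46053}{37186}$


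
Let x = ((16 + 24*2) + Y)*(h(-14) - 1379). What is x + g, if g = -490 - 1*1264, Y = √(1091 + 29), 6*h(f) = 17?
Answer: -269486/3 - 16514*√70/3 ≈ -1.3588e+5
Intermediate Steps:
h(f) = 17/6 (h(f) = (⅙)*17 = 17/6)
Y = 4*√70 (Y = √1120 = 4*√70 ≈ 33.466)
x = -264224/3 - 16514*√70/3 (x = ((16 + 24*2) + 4*√70)*(17/6 - 1379) = ((16 + 48) + 4*√70)*(-8257/6) = (64 + 4*√70)*(-8257/6) = -264224/3 - 16514*√70/3 ≈ -1.3413e+5)
g = -1754 (g = -490 - 1264 = -1754)
x + g = (-264224/3 - 16514*√70/3) - 1754 = -269486/3 - 16514*√70/3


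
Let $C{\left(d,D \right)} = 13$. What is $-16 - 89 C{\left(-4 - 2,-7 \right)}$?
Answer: $-1173$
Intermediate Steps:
$-16 - 89 C{\left(-4 - 2,-7 \right)} = -16 - 1157 = -1173$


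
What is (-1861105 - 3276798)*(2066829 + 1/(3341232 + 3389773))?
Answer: -71477665631579832838/6731005 ≈ -1.0619e+13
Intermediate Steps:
(-1861105 - 3276798)*(2066829 + 1/(3341232 + 3389773)) = -5137903*(2066829 + 1/6731005) = -5137903*13911836333146/6731005 = -71477665631579832838/6731005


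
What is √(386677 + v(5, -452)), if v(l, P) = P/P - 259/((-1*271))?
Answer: 57*√8740563/271 ≈ 621.83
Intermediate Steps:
v(l, P) = 530/271 (v(l, P) = 1 - 259/(-271) = 1 - 259*(-1/271) = 1 + 259/271 = 530/271)
√(386677 + v(5, -452)) = √(386677 + 530/271) = √(104789997/271) = 57*√8740563/271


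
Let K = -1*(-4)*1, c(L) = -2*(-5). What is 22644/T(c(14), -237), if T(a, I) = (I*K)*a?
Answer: -1887/790 ≈ -2.3886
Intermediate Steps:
c(L) = 10
K = 4 (K = 4*1 = 4)
T(a, I) = 4*I*a (T(a, I) = (I*4)*a = (4*I)*a = 4*I*a)
22644/T(c(14), -237) = 22644/((4*(-237)*10)) = 22644/(-9480) = 22644*(-1/9480) = -1887/790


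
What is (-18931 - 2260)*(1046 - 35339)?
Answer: 726702963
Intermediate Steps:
(-18931 - 2260)*(1046 - 35339) = -21191*(-34293) = 726702963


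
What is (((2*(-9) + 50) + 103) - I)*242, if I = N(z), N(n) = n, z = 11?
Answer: 30008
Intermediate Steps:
I = 11
(((2*(-9) + 50) + 103) - I)*242 = (((2*(-9) + 50) + 103) - 1*11)*242 = (((-18 + 50) + 103) - 11)*242 = ((32 + 103) - 11)*242 = (135 - 11)*242 = 124*242 = 30008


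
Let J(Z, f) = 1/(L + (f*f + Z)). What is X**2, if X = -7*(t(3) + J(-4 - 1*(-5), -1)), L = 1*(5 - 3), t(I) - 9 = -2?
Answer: 41209/16 ≈ 2575.6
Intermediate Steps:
t(I) = 7 (t(I) = 9 - 2 = 7)
L = 2 (L = 1*2 = 2)
J(Z, f) = 1/(2 + Z + f**2) (J(Z, f) = 1/(2 + (f*f + Z)) = 1/(2 + (f**2 + Z)) = 1/(2 + (Z + f**2)) = 1/(2 + Z + f**2))
X = -203/4 (X = -7*(7 + 1/(2 + (-4 - 1*(-5)) + (-1)**2)) = -7*(7 + 1/(2 + (-4 + 5) + 1)) = -7*(7 + 1/(2 + 1 + 1)) = -7*(7 + 1/4) = -7*29/4 = -203/4 ≈ -50.750)
X**2 = (-203/4)**2 = 41209/16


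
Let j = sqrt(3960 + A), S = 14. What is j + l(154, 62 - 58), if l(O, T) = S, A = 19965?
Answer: 14 + 5*sqrt(957) ≈ 168.68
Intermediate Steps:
l(O, T) = 14
j = 5*sqrt(957) (j = sqrt(3960 + 19965) = sqrt(23925) = 5*sqrt(957) ≈ 154.68)
j + l(154, 62 - 58) = 5*sqrt(957) + 14 = 14 + 5*sqrt(957)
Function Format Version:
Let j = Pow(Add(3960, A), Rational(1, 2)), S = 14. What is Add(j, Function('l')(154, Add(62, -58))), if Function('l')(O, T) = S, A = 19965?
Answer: Add(14, Mul(5, Pow(957, Rational(1, 2)))) ≈ 168.68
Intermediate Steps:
Function('l')(O, T) = 14
j = Mul(5, Pow(957, Rational(1, 2))) (j = Pow(Add(3960, 19965), Rational(1, 2)) = Pow(23925, Rational(1, 2)) = Mul(5, Pow(957, Rational(1, 2))) ≈ 154.68)
Add(j, Function('l')(154, Add(62, -58))) = Add(Mul(5, Pow(957, Rational(1, 2))), 14) = Add(14, Mul(5, Pow(957, Rational(1, 2))))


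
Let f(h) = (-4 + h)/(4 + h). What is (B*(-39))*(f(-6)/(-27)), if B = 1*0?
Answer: 0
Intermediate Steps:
B = 0
f(h) = (-4 + h)/(4 + h)
(B*(-39))*(f(-6)/(-27)) = (0*(-39))*(((-4 - 6)/(4 - 6))/(-27)) = 0*((-10/(-2))*(-1/27)) = 0*(-1/2*(-10)*(-1/27)) = 0*(5*(-1/27)) = 0*(-5/27) = 0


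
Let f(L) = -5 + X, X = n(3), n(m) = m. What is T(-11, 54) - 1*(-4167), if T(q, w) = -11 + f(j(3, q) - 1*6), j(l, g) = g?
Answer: 4154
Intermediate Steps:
X = 3
f(L) = -2 (f(L) = -5 + 3 = -2)
T(q, w) = -13 (T(q, w) = -11 - 2 = -13)
T(-11, 54) - 1*(-4167) = -13 - 1*(-4167) = -13 + 4167 = 4154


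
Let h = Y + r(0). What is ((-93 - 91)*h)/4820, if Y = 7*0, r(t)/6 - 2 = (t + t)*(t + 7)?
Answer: -552/1205 ≈ -0.45809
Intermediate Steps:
r(t) = 12 + 12*t*(7 + t) (r(t) = 12 + 6*((t + t)*(t + 7)) = 12 + 6*((2*t)*(7 + t)) = 12 + 6*(2*t*(7 + t)) = 12 + 12*t*(7 + t))
Y = 0
h = 12 (h = 0 + (12 + 12*0² + 84*0) = 0 + (12 + 12*0 + 0) = 0 + (12 + 0 + 0) = 0 + 12 = 12)
((-93 - 91)*h)/4820 = ((-93 - 91)*12)/4820 = -184*12*(1/4820) = -2208*1/4820 = -552/1205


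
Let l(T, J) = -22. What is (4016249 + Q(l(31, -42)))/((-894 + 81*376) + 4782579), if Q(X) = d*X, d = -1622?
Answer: 4051933/4812141 ≈ 0.84202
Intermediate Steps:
Q(X) = -1622*X
(4016249 + Q(l(31, -42)))/((-894 + 81*376) + 4782579) = (4016249 - 1622*(-22))/((-894 + 81*376) + 4782579) = (4016249 + 35684)/((-894 + 30456) + 4782579) = 4051933/(29562 + 4782579) = 4051933/4812141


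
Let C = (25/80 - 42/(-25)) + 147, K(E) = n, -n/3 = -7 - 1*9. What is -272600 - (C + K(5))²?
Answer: -49824967209/160000 ≈ -3.1141e+5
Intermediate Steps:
n = 48 (n = -3*(-7 - 1*9) = -3*(-7 - 9) = -3*(-16) = 48)
K(E) = 48
C = 59597/400 (C = (25*(1/80) - 42*(-1/25)) + 147 = (5/16 + 42/25) + 147 = 797/400 + 147 = 59597/400 ≈ 148.99)
-272600 - (C + K(5))² = -272600 - (59597/400 + 48)² = -272600 - (78797/400)² = -272600 - 1*6208967209/160000 = -272600 - 6208967209/160000 = -49824967209/160000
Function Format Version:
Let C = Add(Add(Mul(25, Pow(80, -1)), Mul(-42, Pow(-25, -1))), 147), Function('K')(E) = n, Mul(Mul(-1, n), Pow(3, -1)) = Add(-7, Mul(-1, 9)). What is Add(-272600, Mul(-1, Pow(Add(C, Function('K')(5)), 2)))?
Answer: Rational(-49824967209, 160000) ≈ -3.1141e+5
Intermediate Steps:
n = 48 (n = Mul(-3, Add(-7, Mul(-1, 9))) = Mul(-3, Add(-7, -9)) = Mul(-3, -16) = 48)
Function('K')(E) = 48
C = Rational(59597, 400) (C = Add(Add(Mul(25, Rational(1, 80)), Mul(-42, Rational(-1, 25))), 147) = Add(Add(Rational(5, 16), Rational(42, 25)), 147) = Add(Rational(797, 400), 147) = Rational(59597, 400) ≈ 148.99)
Add(-272600, Mul(-1, Pow(Add(C, Function('K')(5)), 2))) = Add(-272600, Mul(-1, Pow(Add(Rational(59597, 400), 48), 2))) = Add(-272600, Mul(-1, Pow(Rational(78797, 400), 2))) = Add(-272600, Mul(-1, Rational(6208967209, 160000))) = Add(-272600, Rational(-6208967209, 160000)) = Rational(-49824967209, 160000)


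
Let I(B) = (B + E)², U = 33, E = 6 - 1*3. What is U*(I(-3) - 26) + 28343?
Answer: 27485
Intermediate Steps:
E = 3 (E = 6 - 3 = 3)
I(B) = (3 + B)² (I(B) = (B + 3)² = (3 + B)²)
U*(I(-3) - 26) + 28343 = 33*((3 - 3)² - 26) + 28343 = 33*(0² - 26) + 28343 = 33*(0 - 26) + 28343 = 33*(-26) + 28343 = -858 + 28343 = 27485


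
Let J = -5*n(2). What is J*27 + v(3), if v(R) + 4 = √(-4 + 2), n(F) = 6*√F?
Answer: -4 - √2*(810 - I) ≈ -1149.5 + 1.4142*I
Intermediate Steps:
v(R) = -4 + I*√2 (v(R) = -4 + √(-4 + 2) = -4 + √(-2) = -4 + I*√2)
J = -30*√2 ≈ -42.426
J*27 + v(3) = -30*√2*27 + (-4 + I*√2) = -810*√2 + (-4 + I*√2) = -4 - 810*√2 + I*√2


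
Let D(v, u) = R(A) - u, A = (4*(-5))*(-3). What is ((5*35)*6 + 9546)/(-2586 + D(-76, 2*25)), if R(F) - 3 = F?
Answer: -10596/2573 ≈ -4.1181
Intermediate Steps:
A = 60 (A = -20*(-3) = 60)
R(F) = 3 + F
D(v, u) = 63 - u (D(v, u) = (3 + 60) - u = 63 - u)
((5*35)*6 + 9546)/(-2586 + D(-76, 2*25)) = ((5*35)*6 + 9546)/(-2586 + (63 - 2*25)) = (175*6 + 9546)/(-2586 + (63 - 1*50)) = (1050 + 9546)/(-2586 + (63 - 50)) = 10596/(-2586 + 13) = 10596/(-2573) = 10596*(-1/2573) = -10596/2573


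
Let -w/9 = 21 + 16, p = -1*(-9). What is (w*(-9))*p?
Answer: 26973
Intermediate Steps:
p = 9
w = -333 (w = -9*(21 + 16) = -9*37 = -333)
(w*(-9))*p = -333*(-9)*9 = 2997*9 = 26973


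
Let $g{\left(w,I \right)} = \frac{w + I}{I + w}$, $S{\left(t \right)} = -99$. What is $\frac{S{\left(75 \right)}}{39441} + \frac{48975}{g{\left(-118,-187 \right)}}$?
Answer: $\frac{643874292}{13147} \approx 48975.0$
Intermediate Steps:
$g{\left(w,I \right)} = 1$ ($g{\left(w,I \right)} = \frac{I + w}{I + w} = 1$)
$\frac{S{\left(75 \right)}}{39441} + \frac{48975}{g{\left(-118,-187 \right)}} = - \frac{99}{39441} + \frac{48975}{1} = \left(-99\right) \frac{1}{39441} + 48975 \cdot 1 = - \frac{33}{13147} + 48975 = \frac{643874292}{13147}$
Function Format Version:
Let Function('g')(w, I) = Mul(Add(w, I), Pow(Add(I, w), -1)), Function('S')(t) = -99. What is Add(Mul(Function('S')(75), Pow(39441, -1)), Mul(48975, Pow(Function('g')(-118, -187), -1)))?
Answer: Rational(643874292, 13147) ≈ 48975.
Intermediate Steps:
Function('g')(w, I) = 1 (Function('g')(w, I) = Mul(Add(I, w), Pow(Add(I, w), -1)) = 1)
Add(Mul(Function('S')(75), Pow(39441, -1)), Mul(48975, Pow(Function('g')(-118, -187), -1))) = Add(Mul(-99, Pow(39441, -1)), Mul(48975, Pow(1, -1))) = Add(Mul(-99, Rational(1, 39441)), Mul(48975, 1)) = Add(Rational(-33, 13147), 48975) = Rational(643874292, 13147)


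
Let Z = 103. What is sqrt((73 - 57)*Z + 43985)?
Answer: sqrt(45633) ≈ 213.62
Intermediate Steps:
sqrt((73 - 57)*Z + 43985) = sqrt((73 - 57)*103 + 43985) = sqrt(16*103 + 43985) = sqrt(1648 + 43985) = sqrt(45633)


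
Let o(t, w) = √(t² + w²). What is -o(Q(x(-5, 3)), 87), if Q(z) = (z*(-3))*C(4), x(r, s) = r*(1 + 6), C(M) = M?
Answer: -3*√20441 ≈ -428.92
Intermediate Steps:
x(r, s) = 7*r (x(r, s) = r*7 = 7*r)
Q(z) = -12*z (Q(z) = (z*(-3))*4 = -3*z*4 = -12*z)
-o(Q(x(-5, 3)), 87) = -√((-84*(-5))² + 87²) = -√((-12*(-35))² + 7569) = -√(420² + 7569) = -√(176400 + 7569) = -√183969 = -3*√20441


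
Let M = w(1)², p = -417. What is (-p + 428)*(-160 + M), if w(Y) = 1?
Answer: -134355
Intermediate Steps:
M = 1 (M = 1² = 1)
(-p + 428)*(-160 + M) = (-1*(-417) + 428)*(-160 + 1) = (417 + 428)*(-159) = 845*(-159) = -134355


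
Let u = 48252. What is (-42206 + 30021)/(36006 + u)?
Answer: -12185/84258 ≈ -0.14462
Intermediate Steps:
(-42206 + 30021)/(36006 + u) = (-42206 + 30021)/(36006 + 48252) = -12185/84258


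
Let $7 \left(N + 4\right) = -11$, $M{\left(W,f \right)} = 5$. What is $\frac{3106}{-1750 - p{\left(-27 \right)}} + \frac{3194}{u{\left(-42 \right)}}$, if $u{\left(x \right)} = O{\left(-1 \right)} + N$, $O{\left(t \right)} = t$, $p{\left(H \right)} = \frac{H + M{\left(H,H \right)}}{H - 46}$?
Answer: $- \frac{716789081}{1469378} \approx -487.82$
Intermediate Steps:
$N = - \frac{39}{7}$ ($N = -4 + \frac{1}{7} \left(-11\right) = -4 - \frac{11}{7} = - \frac{39}{7} \approx -5.5714$)
$p{\left(H \right)} = \frac{5 + H}{-46 + H}$ ($p{\left(H \right)} = \frac{H + 5}{H - 46} = \frac{5 + H}{-46 + H}$)
$u{\left(x \right)} = - \frac{46}{7}$ ($u{\left(x \right)} = -1 - \frac{39}{7} = - \frac{46}{7}$)
$\frac{3106}{-1750 - p{\left(-27 \right)}} + \frac{3194}{u{\left(-42 \right)}} = \frac{3106}{-1750 - \frac{5 - 27}{-46 - 27}} + \frac{3194}{- \frac{46}{7}} = \frac{3106}{-1750 - \frac{1}{-73} \left(-22\right)} + 3194 \left(- \frac{7}{46}\right) = \frac{3106}{-1750 - \left(- \frac{1}{73}\right) \left(-22\right)} - \frac{11179}{23} = \frac{3106}{-1750 - \frac{22}{73}} - \frac{11179}{23} = \frac{3106}{- \frac{127772}{73}} - \frac{11179}{23} = 3106 \left(- \frac{73}{127772}\right) - \frac{11179}{23} = - \frac{113369}{63886} - \frac{11179}{23} = - \frac{716789081}{1469378}$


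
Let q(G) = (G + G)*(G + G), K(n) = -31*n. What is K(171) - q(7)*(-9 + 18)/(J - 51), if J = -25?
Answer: -100278/19 ≈ -5277.8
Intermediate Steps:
q(G) = 4*G² (q(G) = (2*G)*(2*G) = 4*G²)
K(171) - q(7)*(-9 + 18)/(J - 51) = -31*171 - (4*7²)*(-9 + 18)/(-25 - 51) = -5301 - (4*49)*9/(-76) = -5301 - 196*9*(-1)/76 = -5301 - 1764*(-1)/76 = -5301 - 1*(-441/19) = -5301 + 441/19 = -100278/19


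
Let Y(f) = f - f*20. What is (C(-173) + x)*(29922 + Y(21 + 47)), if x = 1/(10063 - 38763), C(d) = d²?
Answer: 351315580291/410 ≈ 8.5687e+8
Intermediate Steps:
x = -1/28700 (x = 1/(-28700) = -1/28700 ≈ -3.4843e-5)
Y(f) = -19*f (Y(f) = f - 20*f = -19*f)
(C(-173) + x)*(29922 + Y(21 + 47)) = ((-173)² - 1/28700)*(29922 - 19*(21 + 47)) = (29929 - 1/28700)*(29922 - 19*68) = 858962299*(29922 - 1292)/28700 = (858962299/28700)*28630 = 351315580291/410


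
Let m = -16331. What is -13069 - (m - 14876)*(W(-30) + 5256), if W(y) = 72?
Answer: 166257827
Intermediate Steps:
-13069 - (m - 14876)*(W(-30) + 5256) = -13069 - (-16331 - 14876)*(72 + 5256) = -13069 - (-31207)*5328 = -13069 - 1*(-166270896) = -13069 + 166270896 = 166257827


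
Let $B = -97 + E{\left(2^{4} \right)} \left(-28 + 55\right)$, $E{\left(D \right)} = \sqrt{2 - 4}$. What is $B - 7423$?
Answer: $-7520 + 27 i \sqrt{2} \approx -7520.0 + 38.184 i$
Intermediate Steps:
$E{\left(D \right)} = i \sqrt{2}$ ($E{\left(D \right)} = \sqrt{-2} = i \sqrt{2}$)
$B = -97 + 27 i \sqrt{2}$ ($B = -97 + i \sqrt{2} \left(-28 + 55\right) = -97 + i \sqrt{2} \cdot 27 = -97 + 27 i \sqrt{2} \approx -97.0 + 38.184 i$)
$B - 7423 = \left(-97 + 27 i \sqrt{2}\right) - 7423 = -7520 + 27 i \sqrt{2}$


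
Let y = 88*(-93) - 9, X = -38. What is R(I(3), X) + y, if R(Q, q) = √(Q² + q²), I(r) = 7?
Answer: -8193 + √1493 ≈ -8154.4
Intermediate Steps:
y = -8193 (y = -8184 - 9 = -8193)
R(I(3), X) + y = √(7² + (-38)²) - 8193 = √(49 + 1444) - 8193 = √1493 - 8193 = -8193 + √1493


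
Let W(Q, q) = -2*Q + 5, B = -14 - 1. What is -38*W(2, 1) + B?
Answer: -53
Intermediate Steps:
B = -15
W(Q, q) = 5 - 2*Q
-38*W(2, 1) + B = -38*(5 - 2*2) - 15 = -38*(5 - 4) - 15 = -38*1 - 15 = -38 - 15 = -53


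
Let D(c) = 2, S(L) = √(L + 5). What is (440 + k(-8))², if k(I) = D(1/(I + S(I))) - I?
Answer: 202500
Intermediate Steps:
S(L) = √(5 + L)
k(I) = 2 - I
(440 + k(-8))² = (440 + (2 - 1*(-8)))² = (440 + (2 + 8))² = (440 + 10)² = 450² = 202500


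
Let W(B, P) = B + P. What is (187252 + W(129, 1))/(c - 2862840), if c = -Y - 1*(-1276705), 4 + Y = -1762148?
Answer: 187382/176017 ≈ 1.0646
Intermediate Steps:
Y = -1762152 (Y = -4 - 1762148 = -1762152)
c = 3038857 (c = -1*(-1762152) - 1*(-1276705) = 1762152 + 1276705 = 3038857)
(187252 + W(129, 1))/(c - 2862840) = (187252 + (129 + 1))/(3038857 - 2862840) = (187252 + 130)/176017 = 187382*(1/176017) = 187382/176017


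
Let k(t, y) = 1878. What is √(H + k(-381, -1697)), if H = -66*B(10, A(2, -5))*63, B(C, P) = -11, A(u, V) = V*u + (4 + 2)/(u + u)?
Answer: 16*√186 ≈ 218.21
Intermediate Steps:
A(u, V) = 3/u + V*u (A(u, V) = V*u + 6/((2*u)) = V*u + 6*(1/(2*u)) = V*u + 3/u = 3/u + V*u)
H = 45738 (H = -66*(-11)*63 = 726*63 = 45738)
√(H + k(-381, -1697)) = √(45738 + 1878) = √47616 = 16*√186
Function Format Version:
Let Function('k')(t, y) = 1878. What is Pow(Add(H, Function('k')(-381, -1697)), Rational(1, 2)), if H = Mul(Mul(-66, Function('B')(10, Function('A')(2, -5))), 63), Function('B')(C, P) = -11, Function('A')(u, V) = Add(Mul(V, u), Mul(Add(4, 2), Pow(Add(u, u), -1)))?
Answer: Mul(16, Pow(186, Rational(1, 2))) ≈ 218.21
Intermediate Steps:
Function('A')(u, V) = Add(Mul(3, Pow(u, -1)), Mul(V, u)) (Function('A')(u, V) = Add(Mul(V, u), Mul(6, Pow(Mul(2, u), -1))) = Add(Mul(V, u), Mul(6, Mul(Rational(1, 2), Pow(u, -1)))) = Add(Mul(V, u), Mul(3, Pow(u, -1))) = Add(Mul(3, Pow(u, -1)), Mul(V, u)))
H = 45738 (H = Mul(Mul(-66, -11), 63) = Mul(726, 63) = 45738)
Pow(Add(H, Function('k')(-381, -1697)), Rational(1, 2)) = Pow(Add(45738, 1878), Rational(1, 2)) = Pow(47616, Rational(1, 2)) = Mul(16, Pow(186, Rational(1, 2)))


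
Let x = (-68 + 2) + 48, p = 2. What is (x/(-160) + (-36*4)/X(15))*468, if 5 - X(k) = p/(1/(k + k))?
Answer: 281151/220 ≈ 1278.0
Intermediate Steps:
x = -18 (x = -66 + 48 = -18)
X(k) = 5 - 4*k (X(k) = 5 - 2/(1/(k + k)) = 5 - 2/(1/(2*k)) = 5 - 2*2*k = 5 - 4*k)
(x/(-160) + (-36*4)/X(15))*468 = (-18/(-160) + (-36*4)/(5 - 4*15))*468 = (-18*(-1/160) - 144/(5 - 60))*468 = (9/80 - 144/(-55))*468 = (9/80 - 144*(-1/55))*468 = (9/80 + 144/55)*468 = (2403/880)*468 = 281151/220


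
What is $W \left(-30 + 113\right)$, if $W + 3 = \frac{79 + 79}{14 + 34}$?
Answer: $\frac{581}{24} \approx 24.208$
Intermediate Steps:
$W = \frac{7}{24}$ ($W = -3 + \frac{79 + 79}{14 + 34} = -3 + \frac{158}{48} = -3 + 158 \cdot \frac{1}{48} = -3 + \frac{79}{24} = \frac{7}{24} \approx 0.29167$)
$W \left(-30 + 113\right) = \frac{7 \left(-30 + 113\right)}{24} = \frac{7}{24} \cdot 83 = \frac{581}{24}$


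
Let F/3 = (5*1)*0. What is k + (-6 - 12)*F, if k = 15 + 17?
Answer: 32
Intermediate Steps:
k = 32
F = 0 (F = 3*((5*1)*0) = 3*(5*0) = 3*0 = 0)
k + (-6 - 12)*F = 32 + (-6 - 12)*0 = 32 - 18*0 = 32 + 0 = 32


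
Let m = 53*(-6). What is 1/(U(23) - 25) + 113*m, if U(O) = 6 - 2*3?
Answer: -898351/25 ≈ -35934.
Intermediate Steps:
U(O) = 0 (U(O) = 6 - 6 = 0)
m = -318
1/(U(23) - 25) + 113*m = 1/(0 - 25) + 113*(-318) = 1/(-25) - 35934 = -1/25 - 35934 = -898351/25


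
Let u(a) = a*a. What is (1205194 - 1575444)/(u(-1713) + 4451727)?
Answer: -185125/3693048 ≈ -0.050128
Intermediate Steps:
u(a) = a**2
(1205194 - 1575444)/(u(-1713) + 4451727) = (1205194 - 1575444)/((-1713)**2 + 4451727) = -370250/(2934369 + 4451727) = -370250/7386096 = -370250*1/7386096 = -185125/3693048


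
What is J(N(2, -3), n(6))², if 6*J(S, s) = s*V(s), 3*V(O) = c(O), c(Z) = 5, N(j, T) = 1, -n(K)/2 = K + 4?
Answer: 2500/81 ≈ 30.864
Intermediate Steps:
n(K) = -8 - 2*K (n(K) = -2*(K + 4) = -2*(4 + K) = -8 - 2*K)
V(O) = 5/3 (V(O) = (⅓)*5 = 5/3)
J(S, s) = 5*s/18 (J(S, s) = (s*(5/3))/6 = (5*s/3)/6 = 5*s/18)
J(N(2, -3), n(6))² = (5*(-8 - 2*6)/18)² = (5*(-8 - 12)/18)² = ((5/18)*(-20))² = (-50/9)² = 2500/81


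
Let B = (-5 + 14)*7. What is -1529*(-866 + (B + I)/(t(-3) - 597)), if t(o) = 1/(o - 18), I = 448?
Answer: 16618149031/12538 ≈ 1.3254e+6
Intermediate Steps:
t(o) = 1/(-18 + o)
B = 63 (B = 9*7 = 63)
-1529*(-866 + (B + I)/(t(-3) - 597)) = -1529*(-866 + (63 + 448)/(1/(-18 - 3) - 597)) = -1529*(-866 + 511/(1/(-21) - 597)) = -1529*(-866 + 511/(-1/21 - 597)) = -1529*(-866 + 511/(-12538/21)) = -1529*(-866 + 511*(-21/12538)) = -1529*(-866 - 10731/12538) = -1529*(-10868639/12538) = 16618149031/12538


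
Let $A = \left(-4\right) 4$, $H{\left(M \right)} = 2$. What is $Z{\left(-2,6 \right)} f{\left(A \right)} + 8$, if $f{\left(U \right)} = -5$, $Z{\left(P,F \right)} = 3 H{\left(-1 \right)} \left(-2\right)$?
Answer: $68$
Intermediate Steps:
$A = -16$
$Z{\left(P,F \right)} = -12$ ($Z{\left(P,F \right)} = 3 \cdot 2 \left(-2\right) = 6 \left(-2\right) = -12$)
$Z{\left(-2,6 \right)} f{\left(A \right)} + 8 = \left(-12\right) \left(-5\right) + 8 = 60 + 8 = 68$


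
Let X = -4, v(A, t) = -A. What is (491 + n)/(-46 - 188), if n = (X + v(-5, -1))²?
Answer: -82/39 ≈ -2.1026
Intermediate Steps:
n = 1 (n = (-4 - 1*(-5))² = (-4 + 5)² = 1² = 1)
(491 + n)/(-46 - 188) = (491 + 1)/(-46 - 188) = 492/(-234) = 492*(-1/234) = -82/39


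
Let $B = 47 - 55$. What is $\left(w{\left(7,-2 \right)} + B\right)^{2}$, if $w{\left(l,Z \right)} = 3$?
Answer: $25$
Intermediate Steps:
$B = -8$ ($B = 47 - 55 = -8$)
$\left(w{\left(7,-2 \right)} + B\right)^{2} = \left(3 - 8\right)^{2} = \left(-5\right)^{2} = 25$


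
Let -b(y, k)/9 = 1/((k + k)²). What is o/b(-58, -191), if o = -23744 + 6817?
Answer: 2470055548/9 ≈ 2.7445e+8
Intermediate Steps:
b(y, k) = -9/(4*k²) (b(y, k) = -9/(k + k)² = -9*1/(4*k²) = -9/(4*k²))
o = -16927
o/b(-58, -191) = -16927/((-9/4/(-191)²)) = -16927/((-9/4*1/36481)) = -16927/(-9/145924) = -16927*(-145924/9) = 2470055548/9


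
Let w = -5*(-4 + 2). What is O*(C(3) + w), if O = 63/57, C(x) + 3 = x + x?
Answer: 273/19 ≈ 14.368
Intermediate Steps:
C(x) = -3 + 2*x (C(x) = -3 + (x + x) = -3 + 2*x)
O = 21/19 (O = 63*(1/57) = 21/19 ≈ 1.1053)
w = 10 (w = -5*(-2) = 10)
O*(C(3) + w) = 21*((-3 + 2*3) + 10)/19 = 21*((-3 + 6) + 10)/19 = 21*(3 + 10)/19 = (21/19)*13 = 273/19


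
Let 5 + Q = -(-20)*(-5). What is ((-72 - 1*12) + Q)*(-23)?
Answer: 4347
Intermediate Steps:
Q = -105 (Q = -5 - (-20)*(-5) = -5 - 5*20 = -5 - 100 = -105)
((-72 - 1*12) + Q)*(-23) = ((-72 - 1*12) - 105)*(-23) = ((-72 - 12) - 105)*(-23) = (-84 - 105)*(-23) = -189*(-23) = 4347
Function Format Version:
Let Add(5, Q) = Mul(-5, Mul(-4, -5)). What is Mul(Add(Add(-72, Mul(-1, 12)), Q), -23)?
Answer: 4347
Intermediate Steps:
Q = -105 (Q = Add(-5, Mul(-5, Mul(-4, -5))) = Add(-5, Mul(-5, 20)) = Add(-5, -100) = -105)
Mul(Add(Add(-72, Mul(-1, 12)), Q), -23) = Mul(Add(Add(-72, Mul(-1, 12)), -105), -23) = Mul(Add(Add(-72, -12), -105), -23) = Mul(Add(-84, -105), -23) = Mul(-189, -23) = 4347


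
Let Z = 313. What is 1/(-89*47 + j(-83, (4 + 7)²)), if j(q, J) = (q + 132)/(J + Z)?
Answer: -62/259339 ≈ -0.00023907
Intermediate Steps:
j(q, J) = (132 + q)/(313 + J) (j(q, J) = (q + 132)/(J + 313) = (132 + q)/(313 + J))
1/(-89*47 + j(-83, (4 + 7)²)) = 1/(-89*47 + (132 - 83)/(313 + (4 + 7)²)) = 1/(-4183 + 49/(313 + 11²)) = 1/(-4183 + 49/(313 + 121)) = 1/(-4183 + 49/434) = 1/(-4183 + (1/434)*49) = 1/(-4183 + 7/62) = 1/(-259339/62) = -62/259339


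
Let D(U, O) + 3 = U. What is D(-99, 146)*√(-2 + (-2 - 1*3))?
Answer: -102*I*√7 ≈ -269.87*I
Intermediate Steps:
D(U, O) = -3 + U
D(-99, 146)*√(-2 + (-2 - 1*3)) = (-3 - 99)*√(-2 + (-2 - 1*3)) = -102*√(-2 + (-2 - 3)) = -102*√(-2 - 5) = -102*I*√7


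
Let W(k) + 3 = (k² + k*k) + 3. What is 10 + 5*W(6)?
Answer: 370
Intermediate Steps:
W(k) = 2*k² (W(k) = -3 + ((k² + k*k) + 3) = -3 + ((k² + k²) + 3) = -3 + (2*k² + 3) = -3 + (3 + 2*k²) = 2*k²)
10 + 5*W(6) = 10 + 5*(2*6²) = 10 + 5*(2*36) = 10 + 5*72 = 10 + 360 = 370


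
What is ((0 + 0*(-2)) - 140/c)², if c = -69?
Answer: 19600/4761 ≈ 4.1168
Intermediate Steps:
((0 + 0*(-2)) - 140/c)² = ((0 + 0*(-2)) - 140/(-69))² = ((0 + 0) - 140*(-1/69))² = (0 + 140/69)² = (140/69)² = 19600/4761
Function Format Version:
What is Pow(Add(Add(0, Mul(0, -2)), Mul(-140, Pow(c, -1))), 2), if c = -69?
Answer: Rational(19600, 4761) ≈ 4.1168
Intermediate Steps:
Pow(Add(Add(0, Mul(0, -2)), Mul(-140, Pow(c, -1))), 2) = Pow(Add(Add(0, Mul(0, -2)), Mul(-140, Pow(-69, -1))), 2) = Pow(Add(Add(0, 0), Mul(-140, Rational(-1, 69))), 2) = Pow(Add(0, Rational(140, 69)), 2) = Pow(Rational(140, 69), 2) = Rational(19600, 4761)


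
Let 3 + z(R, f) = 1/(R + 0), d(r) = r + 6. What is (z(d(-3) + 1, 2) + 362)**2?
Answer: 2064969/16 ≈ 1.2906e+5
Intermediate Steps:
d(r) = 6 + r
z(R, f) = -3 + 1/R (z(R, f) = -3 + 1/(R + 0) = -3 + 1/R)
(z(d(-3) + 1, 2) + 362)**2 = ((-3 + 1/((6 - 3) + 1)) + 362)**2 = ((-3 + 1/(3 + 1)) + 362)**2 = ((-3 + 1/4) + 362)**2 = (-11/4 + 362)**2 = (1437/4)**2 = 2064969/16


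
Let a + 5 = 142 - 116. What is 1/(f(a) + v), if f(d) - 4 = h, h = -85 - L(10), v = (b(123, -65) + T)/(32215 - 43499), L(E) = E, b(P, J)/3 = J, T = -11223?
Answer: -5642/507713 ≈ -0.011113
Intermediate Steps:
b(P, J) = 3*J
a = 21 (a = -5 + (142 - 116) = -5 + 26 = 21)
v = 5709/5642 (v = (3*(-65) - 11223)/(32215 - 43499) = (-195 - 11223)/(-11284) = -11418*(-1/11284) = 5709/5642 ≈ 1.0119)
h = -95 (h = -85 - 1*10 = -85 - 10 = -95)
f(d) = -91 (f(d) = 4 - 95 = -91)
1/(f(a) + v) = 1/(-91 + 5709/5642) = 1/(-507713/5642) = -5642/507713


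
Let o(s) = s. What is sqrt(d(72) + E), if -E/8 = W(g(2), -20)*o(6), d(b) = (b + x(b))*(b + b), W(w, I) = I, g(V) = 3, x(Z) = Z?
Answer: 8*sqrt(339) ≈ 147.30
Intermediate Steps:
d(b) = 4*b**2 (d(b) = (b + b)*(b + b) = (2*b)*(2*b) = 4*b**2)
E = 960 (E = -(-160)*6 = -8*(-120) = 960)
sqrt(d(72) + E) = sqrt(4*72**2 + 960) = sqrt(4*5184 + 960) = sqrt(20736 + 960) = sqrt(21696) = 8*sqrt(339)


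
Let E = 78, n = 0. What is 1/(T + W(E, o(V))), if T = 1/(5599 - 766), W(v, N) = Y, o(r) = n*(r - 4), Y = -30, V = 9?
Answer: -4833/144989 ≈ -0.033334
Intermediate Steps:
o(r) = 0 (o(r) = 0*(r - 4) = 0*(-4 + r) = 0)
W(v, N) = -30
T = 1/4833 ≈ 0.00020691
1/(T + W(E, o(V))) = 1/(1/4833 - 30) = 1/(-144989/4833) = -4833/144989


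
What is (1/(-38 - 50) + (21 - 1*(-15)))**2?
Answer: 10029889/7744 ≈ 1295.2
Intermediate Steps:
(1/(-38 - 50) + (21 - 1*(-15)))**2 = (1/(-88) + (21 + 15))**2 = (-1/88 + 36)**2 = (3167/88)**2 = 10029889/7744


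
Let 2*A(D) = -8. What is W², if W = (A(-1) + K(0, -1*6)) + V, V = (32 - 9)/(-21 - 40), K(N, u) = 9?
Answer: 79524/3721 ≈ 21.372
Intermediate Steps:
V = -23/61 (V = 23/(-61) = 23*(-1/61) = -23/61 ≈ -0.37705)
A(D) = -4 (A(D) = (½)*(-8) = -4)
W = 282/61 (W = (-4 + 9) - 23/61 = 5 - 23/61 = 282/61 ≈ 4.6229)
W² = (282/61)² = 79524/3721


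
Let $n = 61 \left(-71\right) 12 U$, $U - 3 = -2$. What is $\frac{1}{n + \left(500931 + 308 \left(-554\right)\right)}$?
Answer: $\frac{1}{278327} \approx 3.5929 \cdot 10^{-6}$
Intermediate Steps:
$U = 1$ ($U = 3 - 2 = 1$)
$n = -51972$ ($n = 61 \left(-71\right) 12 \cdot 1 = \left(-4331\right) 12 = -51972$)
$\frac{1}{n + \left(500931 + 308 \left(-554\right)\right)} = \frac{1}{-51972 + \left(500931 + 308 \left(-554\right)\right)} = \frac{1}{-51972 + \left(500931 - 170632\right)} = \frac{1}{-51972 + 330299} = \frac{1}{278327}$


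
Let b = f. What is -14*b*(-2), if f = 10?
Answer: 280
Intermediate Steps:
b = 10
-14*b*(-2) = -14*10*(-2) = -140*(-2) = 280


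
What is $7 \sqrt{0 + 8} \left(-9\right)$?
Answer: $- 126 \sqrt{2} \approx -178.19$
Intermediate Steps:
$7 \sqrt{0 + 8} \left(-9\right) = 7 \sqrt{8} \left(-9\right) = 7 \cdot 2 \sqrt{2} \left(-9\right) = 14 \sqrt{2} \left(-9\right) = - 126 \sqrt{2}$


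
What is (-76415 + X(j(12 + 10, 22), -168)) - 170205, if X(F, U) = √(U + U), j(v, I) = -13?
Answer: -246620 + 4*I*√21 ≈ -2.4662e+5 + 18.33*I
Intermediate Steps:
X(F, U) = √2*√U (X(F, U) = √(2*U) = √2*√U)
(-76415 + X(j(12 + 10, 22), -168)) - 170205 = (-76415 + √2*√(-168)) - 170205 = (-76415 + √2*(2*I*√42)) - 170205 = (-76415 + 4*I*√21) - 170205 = -246620 + 4*I*√21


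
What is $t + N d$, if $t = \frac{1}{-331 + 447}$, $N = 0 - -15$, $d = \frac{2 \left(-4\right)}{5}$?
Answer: $- \frac{2783}{116} \approx -23.991$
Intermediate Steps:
$d = - \frac{8}{5}$ ($d = \left(-8\right) \frac{1}{5} = - \frac{8}{5} \approx -1.6$)
$N = 15$ ($N = 0 + 15 = 15$)
$t = \frac{1}{116} \approx 0.0086207$
$t + N d = \frac{1}{116} + 15 \left(- \frac{8}{5}\right) = \frac{1}{116} - 24 = - \frac{2783}{116}$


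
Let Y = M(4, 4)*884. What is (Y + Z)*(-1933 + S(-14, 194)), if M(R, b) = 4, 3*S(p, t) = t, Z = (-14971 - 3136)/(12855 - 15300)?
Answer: -9711925867/1467 ≈ -6.6203e+6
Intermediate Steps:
Z = 18107/2445 (Z = -18107/(-2445) = -18107*(-1/2445) = 18107/2445 ≈ 7.4057)
S(p, t) = t/3
Y = 3536 (Y = 4*884 = 3536)
(Y + Z)*(-1933 + S(-14, 194)) = (3536 + 18107/2445)*(-1933 + (1/3)*194) = 8663627*(-1933 + 194/3)/2445 = (8663627/2445)*(-5605/3) = -9711925867/1467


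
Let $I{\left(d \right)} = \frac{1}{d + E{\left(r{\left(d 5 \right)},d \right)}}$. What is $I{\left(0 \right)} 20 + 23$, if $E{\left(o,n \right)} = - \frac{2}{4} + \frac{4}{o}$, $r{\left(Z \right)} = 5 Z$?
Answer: $23$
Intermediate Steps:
$E{\left(o,n \right)} = - \frac{1}{2} + \frac{4}{o}$ ($E{\left(o,n \right)} = \left(-2\right) \frac{1}{4} + \frac{4}{o} = - \frac{1}{2} + \frac{4}{o}$)
$I{\left(d \right)} = \frac{1}{d + \frac{8 - 25 d}{50 d}}$ ($I{\left(d \right)} = \frac{1}{d + \frac{8 - 5 d 5}{2 \cdot 5 d 5}} = \frac{1}{d + \frac{8 - 5 \cdot 5 d}{2 \cdot 5 \cdot 5 d}} = \frac{1}{d + \frac{8 - 25 d}{2 \cdot 25 d}} = \frac{1}{d + \frac{\frac{1}{25 d} \left(8 - 25 d\right)}{2}} = \frac{1}{d + \frac{8 - 25 d}{50 d}}$)
$I{\left(0 \right)} 20 + 23 = 50 \cdot 0 \frac{1}{8 - 0 + 50 \cdot 0^{2}} \cdot 20 + 23 = 50 \cdot 0 \frac{1}{8 + 0 + 50 \cdot 0} \cdot 20 + 23 = 50 \cdot 0 \frac{1}{8 + 0 + 0} \cdot 20 + 23 = 50 \cdot 0 \cdot \frac{1}{8} \cdot 20 + 23 = 0 \cdot 20 + 23 = 0 + 23 = 23$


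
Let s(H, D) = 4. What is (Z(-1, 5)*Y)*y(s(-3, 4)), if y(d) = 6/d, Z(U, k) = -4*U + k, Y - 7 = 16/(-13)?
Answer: 2025/26 ≈ 77.885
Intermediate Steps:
Y = 75/13 (Y = 7 + 16/(-13) = 7 + 16*(-1/13) = 7 - 16/13 = 75/13 ≈ 5.7692)
Z(U, k) = k - 4*U
(Z(-1, 5)*Y)*y(s(-3, 4)) = ((5 - 4*(-1))*(75/13))*(6/4) = ((5 + 4)*(75/13))*(6*(¼)) = (9*(75/13))*(3/2) = (675/13)*(3/2) = 2025/26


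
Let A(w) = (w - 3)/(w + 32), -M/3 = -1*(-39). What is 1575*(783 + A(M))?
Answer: 21002625/17 ≈ 1.2354e+6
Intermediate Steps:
M = -117 (M = -(-3)*(-39) = -3*39 = -117)
A(w) = (-3 + w)/(32 + w)
1575*(783 + A(M)) = 1575*(783 + (-3 - 117)/(32 - 117)) = 1575*(783 - 120/(-85)) = 1575*(783 - 1/85*(-120)) = 1575*(783 + 24/17) = 1575*(13335/17) = 21002625/17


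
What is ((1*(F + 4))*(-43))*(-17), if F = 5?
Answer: 6579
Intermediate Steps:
((1*(F + 4))*(-43))*(-17) = ((1*(5 + 4))*(-43))*(-17) = ((1*9)*(-43))*(-17) = (9*(-43))*(-17) = -387*(-17) = 6579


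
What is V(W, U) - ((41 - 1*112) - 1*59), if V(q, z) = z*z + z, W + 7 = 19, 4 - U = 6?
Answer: 132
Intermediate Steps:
U = -2 (U = 4 - 1*6 = 4 - 6 = -2)
W = 12 (W = -7 + 19 = 12)
V(q, z) = z + z² (V(q, z) = z² + z = z + z²)
V(W, U) - ((41 - 1*112) - 1*59) = -2*(1 - 2) - ((41 - 1*112) - 1*59) = -2*(-1) - ((41 - 112) - 59) = 2 - (-71 - 59) = 2 - 1*(-130) = 2 + 130 = 132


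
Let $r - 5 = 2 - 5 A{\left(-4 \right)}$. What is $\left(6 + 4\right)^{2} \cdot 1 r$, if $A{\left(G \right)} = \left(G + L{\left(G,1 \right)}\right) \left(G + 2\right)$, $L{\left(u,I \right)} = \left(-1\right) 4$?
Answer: $-7300$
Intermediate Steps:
$L{\left(u,I \right)} = -4$
$A{\left(G \right)} = \left(-4 + G\right) \left(2 + G\right)$ ($A{\left(G \right)} = \left(G - 4\right) \left(G + 2\right) = \left(-4 + G\right) \left(2 + G\right)$)
$r = -73$ ($r = 5 + \left(2 - 5 \left(-8 + \left(-4\right)^{2} - -8\right)\right) = 5 + \left(2 - 5 \left(-8 + 16 + 8\right)\right) = 5 + \left(2 - 80\right) = 5 - 78 = -73$)
$\left(6 + 4\right)^{2} \cdot 1 r = \left(6 + 4\right)^{2} \cdot 1 \left(-73\right) = 10^{2} \cdot 1 \left(-73\right) = 100 \cdot 1 \left(-73\right) = 100 \left(-73\right) = -7300$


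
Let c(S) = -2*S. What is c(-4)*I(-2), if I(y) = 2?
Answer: 16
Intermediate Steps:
c(-4)*I(-2) = -2*(-4)*2 = 8*2 = 16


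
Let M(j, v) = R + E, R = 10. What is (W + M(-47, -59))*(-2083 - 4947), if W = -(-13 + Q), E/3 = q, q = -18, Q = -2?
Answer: 203870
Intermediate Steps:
E = -54 (E = 3*(-18) = -54)
W = 15 (W = -(-13 - 2) = -1*(-15) = 15)
M(j, v) = -44 (M(j, v) = 10 - 54 = -44)
(W + M(-47, -59))*(-2083 - 4947) = (15 - 44)*(-2083 - 4947) = -29*(-7030) = 203870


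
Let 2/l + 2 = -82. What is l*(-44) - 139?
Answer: -2897/21 ≈ -137.95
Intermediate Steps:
l = -1/42 (l = 2/(-2 - 82) = 2/(-84) = 2*(-1/84) = -1/42 ≈ -0.023810)
l*(-44) - 139 = -1/42*(-44) - 139 = 22/21 - 139 = -2897/21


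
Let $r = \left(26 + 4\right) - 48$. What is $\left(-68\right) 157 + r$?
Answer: $-10694$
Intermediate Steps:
$r = -18$ ($r = 30 - 48 = -18$)
$\left(-68\right) 157 + r = \left(-68\right) 157 - 18 = -10676 - 18 = -10694$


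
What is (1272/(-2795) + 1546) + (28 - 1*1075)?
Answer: 1393433/2795 ≈ 498.54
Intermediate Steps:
(1272/(-2795) + 1546) + (28 - 1*1075) = (1272*(-1/2795) + 1546) + (28 - 1075) = (-1272/2795 + 1546) - 1047 = 4319798/2795 - 1047 = 1393433/2795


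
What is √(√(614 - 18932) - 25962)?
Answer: √(-25962 + I*√18318) ≈ 0.42 + 161.13*I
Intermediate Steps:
√(√(614 - 18932) - 25962) = √(√(-18318) - 25962) = √(I*√18318 - 25962) = √(-25962 + I*√18318)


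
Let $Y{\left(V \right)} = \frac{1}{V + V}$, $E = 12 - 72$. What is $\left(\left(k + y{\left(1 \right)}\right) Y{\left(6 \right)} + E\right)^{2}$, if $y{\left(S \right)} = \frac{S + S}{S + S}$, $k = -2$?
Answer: $\frac{519841}{144} \approx 3610.0$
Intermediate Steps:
$y{\left(S \right)} = 1$ ($y{\left(S \right)} = \frac{2 S}{2 S} = 2 S \frac{1}{2 S} = 1$)
$E = -60$ ($E = 12 - 72 = -60$)
$Y{\left(V \right)} = \frac{1}{2 V}$
$\left(\left(k + y{\left(1 \right)}\right) Y{\left(6 \right)} + E\right)^{2} = \left(\left(-2 + 1\right) \frac{1}{2 \cdot 6} - 60\right)^{2} = \left(- \frac{1}{2 \cdot 6} - 60\right)^{2} = \left(\left(-1\right) \frac{1}{12} - 60\right)^{2} = \left(- \frac{1}{12} - 60\right)^{2} = \left(- \frac{721}{12}\right)^{2} = \frac{519841}{144}$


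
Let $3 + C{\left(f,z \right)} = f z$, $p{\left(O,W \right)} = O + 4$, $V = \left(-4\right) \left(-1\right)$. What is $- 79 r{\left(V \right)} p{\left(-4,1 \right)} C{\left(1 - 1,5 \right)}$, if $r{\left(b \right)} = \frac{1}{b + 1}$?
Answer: $0$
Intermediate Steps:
$V = 4$
$p{\left(O,W \right)} = 4 + O$
$r{\left(b \right)} = \frac{1}{1 + b}$
$C{\left(f,z \right)} = -3 + f z$
$- 79 r{\left(V \right)} p{\left(-4,1 \right)} C{\left(1 - 1,5 \right)} = - 79 \frac{4 - 4}{1 + 4} \left(-3 + \left(1 - 1\right) 5\right) = - 79 \cdot \frac{1}{5} \cdot 0 \left(-3 + \left(1 - 1\right) 5\right) = - 79 \cdot \frac{1}{5} \cdot 0 \left(-3 + 0 \cdot 5\right) = - 79 \cdot 0 \left(-3 + 0\right) = - 79 \cdot 0 \left(-3\right) = \left(-79\right) 0 = 0$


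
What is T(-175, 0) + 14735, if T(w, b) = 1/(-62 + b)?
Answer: 913569/62 ≈ 14735.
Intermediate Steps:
T(-175, 0) + 14735 = 1/(-62 + 0) + 14735 = 1/(-62) + 14735 = -1/62 + 14735 = 913569/62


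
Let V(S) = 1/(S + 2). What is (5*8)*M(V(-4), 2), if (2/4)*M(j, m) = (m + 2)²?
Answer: 1280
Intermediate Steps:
V(S) = 1/(2 + S)
M(j, m) = 2*(2 + m)² (M(j, m) = 2*(m + 2)² = 2*(2 + m)²)
(5*8)*M(V(-4), 2) = (5*8)*(2*(2 + 2)²) = 40*(2*4²) = 40*(2*16) = 40*32 = 1280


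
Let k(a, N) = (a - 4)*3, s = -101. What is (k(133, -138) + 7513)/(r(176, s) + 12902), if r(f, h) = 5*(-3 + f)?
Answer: 7900/13767 ≈ 0.57384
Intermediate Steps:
r(f, h) = -15 + 5*f
k(a, N) = -12 + 3*a (k(a, N) = (-4 + a)*3 = -12 + 3*a)
(k(133, -138) + 7513)/(r(176, s) + 12902) = ((-12 + 3*133) + 7513)/((-15 + 5*176) + 12902) = ((-12 + 399) + 7513)/((-15 + 880) + 12902) = (387 + 7513)/(865 + 12902) = 7900/13767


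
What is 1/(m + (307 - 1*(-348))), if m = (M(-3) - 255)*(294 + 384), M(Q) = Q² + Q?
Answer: -1/168167 ≈ -5.9465e-6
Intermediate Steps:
M(Q) = Q + Q²
m = -168822 (m = (-3*(1 - 3) - 255)*(294 + 384) = (-3*(-2) - 255)*678 = (6 - 255)*678 = -249*678 = -168822)
1/(m + (307 - 1*(-348))) = 1/(-168822 + (307 - 1*(-348))) = 1/(-168822 + (307 + 348)) = 1/(-168822 + 655) = 1/(-168167) = -1/168167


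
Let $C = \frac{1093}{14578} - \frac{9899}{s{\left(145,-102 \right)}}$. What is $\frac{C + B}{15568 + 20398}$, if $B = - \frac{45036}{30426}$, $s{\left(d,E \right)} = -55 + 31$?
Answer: $\frac{364645417201}{31905455000496} \approx 0.011429$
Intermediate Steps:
$s{\left(d,E \right)} = -24$
$C = \frac{72166927}{174936}$ ($C = \frac{1093}{14578} - \frac{9899}{-24} = 1093 \cdot \frac{1}{14578} - - \frac{9899}{24} = \frac{1093}{14578} + \frac{9899}{24} = \frac{72166927}{174936} \approx 412.53$)
$B = - \frac{7506}{5071}$ ($B = \left(-45036\right) \frac{1}{30426} = - \frac{7506}{5071} \approx -1.4802$)
$\frac{C + B}{15568 + 20398} = \frac{\frac{72166927}{174936} - \frac{7506}{5071}}{15568 + 20398} = \frac{364645417201}{887100456 \cdot 35966} = \frac{364645417201}{887100456} \cdot \frac{1}{35966} = \frac{364645417201}{31905455000496}$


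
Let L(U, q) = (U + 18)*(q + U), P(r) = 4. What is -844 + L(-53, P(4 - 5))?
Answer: 871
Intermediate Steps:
L(U, q) = (18 + U)*(U + q)
-844 + L(-53, P(4 - 5)) = -844 + ((-53)² + 18*(-53) + 18*4 - 53*4) = -844 + (2809 - 954 + 72 - 212) = -844 + 1715 = 871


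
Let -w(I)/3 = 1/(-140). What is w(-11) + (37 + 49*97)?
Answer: 670603/140 ≈ 4790.0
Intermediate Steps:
w(I) = 3/140 (w(I) = -3/(-140) = -3*(-1/140) = 3/140)
w(-11) + (37 + 49*97) = 3/140 + (37 + 49*97) = 3/140 + (37 + 4753) = 3/140 + 4790 = 670603/140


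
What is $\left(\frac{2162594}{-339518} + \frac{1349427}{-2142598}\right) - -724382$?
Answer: $\frac{263473509970663225}{363725293882} \approx 7.2438 \cdot 10^{5}$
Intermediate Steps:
$\left(\frac{2162594}{-339518} + \frac{1349427}{-2142598}\right) - -724382 = \left(2162594 \left(- \frac{1}{339518}\right) + 1349427 \left(- \frac{1}{2142598}\right)\right) + 724382 = \left(- \frac{1081297}{169759} - \frac{1349427}{2142598}\right) + 724382 = - \frac{2545862167699}{363725293882} + 724382 = \frac{263473509970663225}{363725293882}$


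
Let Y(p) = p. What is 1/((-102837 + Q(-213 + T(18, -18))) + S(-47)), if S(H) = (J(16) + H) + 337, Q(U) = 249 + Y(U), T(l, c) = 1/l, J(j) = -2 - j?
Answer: -18/1845521 ≈ -9.7533e-6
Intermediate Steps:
Q(U) = 249 + U
S(H) = 319 + H (S(H) = ((-2 - 1*16) + H) + 337 = ((-2 - 16) + H) + 337 = (-18 + H) + 337 = 319 + H)
1/((-102837 + Q(-213 + T(18, -18))) + S(-47)) = 1/((-102837 + (249 + (-213 + 1/18))) + (319 - 47)) = 1/((-102837 + (249 + (-213 + 1/18))) + 272) = 1/((-102837 + (249 - 3833/18)) + 272) = 1/((-102837 + 649/18) + 272) = 1/(-1850417/18 + 272) = 1/(-1845521/18) = -18/1845521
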